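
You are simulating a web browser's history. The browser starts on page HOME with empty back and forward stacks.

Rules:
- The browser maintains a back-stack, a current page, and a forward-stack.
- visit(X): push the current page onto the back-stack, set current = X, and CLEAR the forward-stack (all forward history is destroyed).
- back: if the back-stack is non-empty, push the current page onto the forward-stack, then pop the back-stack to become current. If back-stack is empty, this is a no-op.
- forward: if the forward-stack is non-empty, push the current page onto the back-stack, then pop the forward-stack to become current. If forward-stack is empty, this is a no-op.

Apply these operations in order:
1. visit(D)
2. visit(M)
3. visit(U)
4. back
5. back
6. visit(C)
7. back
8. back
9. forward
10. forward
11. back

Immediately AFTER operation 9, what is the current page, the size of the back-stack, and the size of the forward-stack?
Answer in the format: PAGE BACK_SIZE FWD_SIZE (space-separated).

After 1 (visit(D)): cur=D back=1 fwd=0
After 2 (visit(M)): cur=M back=2 fwd=0
After 3 (visit(U)): cur=U back=3 fwd=0
After 4 (back): cur=M back=2 fwd=1
After 5 (back): cur=D back=1 fwd=2
After 6 (visit(C)): cur=C back=2 fwd=0
After 7 (back): cur=D back=1 fwd=1
After 8 (back): cur=HOME back=0 fwd=2
After 9 (forward): cur=D back=1 fwd=1

D 1 1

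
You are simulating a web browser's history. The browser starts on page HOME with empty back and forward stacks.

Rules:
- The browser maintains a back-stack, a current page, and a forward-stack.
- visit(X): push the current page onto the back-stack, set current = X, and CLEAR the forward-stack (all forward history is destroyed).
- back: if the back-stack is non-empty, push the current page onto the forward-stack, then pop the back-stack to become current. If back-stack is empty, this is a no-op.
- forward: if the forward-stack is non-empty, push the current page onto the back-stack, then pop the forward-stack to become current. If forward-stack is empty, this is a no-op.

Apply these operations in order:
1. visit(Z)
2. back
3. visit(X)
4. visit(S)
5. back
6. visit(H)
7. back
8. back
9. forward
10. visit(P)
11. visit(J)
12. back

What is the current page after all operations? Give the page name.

Answer: P

Derivation:
After 1 (visit(Z)): cur=Z back=1 fwd=0
After 2 (back): cur=HOME back=0 fwd=1
After 3 (visit(X)): cur=X back=1 fwd=0
After 4 (visit(S)): cur=S back=2 fwd=0
After 5 (back): cur=X back=1 fwd=1
After 6 (visit(H)): cur=H back=2 fwd=0
After 7 (back): cur=X back=1 fwd=1
After 8 (back): cur=HOME back=0 fwd=2
After 9 (forward): cur=X back=1 fwd=1
After 10 (visit(P)): cur=P back=2 fwd=0
After 11 (visit(J)): cur=J back=3 fwd=0
After 12 (back): cur=P back=2 fwd=1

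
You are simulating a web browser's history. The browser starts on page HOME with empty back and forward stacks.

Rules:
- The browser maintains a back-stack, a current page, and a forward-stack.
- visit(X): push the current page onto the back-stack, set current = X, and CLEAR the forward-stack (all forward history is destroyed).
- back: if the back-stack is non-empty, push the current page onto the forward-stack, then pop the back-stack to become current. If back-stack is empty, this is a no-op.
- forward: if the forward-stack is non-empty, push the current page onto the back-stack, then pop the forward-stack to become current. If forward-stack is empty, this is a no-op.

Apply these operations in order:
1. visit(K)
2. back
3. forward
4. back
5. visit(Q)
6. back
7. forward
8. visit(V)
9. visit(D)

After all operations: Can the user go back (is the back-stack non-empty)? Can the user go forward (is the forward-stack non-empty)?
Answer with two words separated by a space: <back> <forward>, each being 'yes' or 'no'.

Answer: yes no

Derivation:
After 1 (visit(K)): cur=K back=1 fwd=0
After 2 (back): cur=HOME back=0 fwd=1
After 3 (forward): cur=K back=1 fwd=0
After 4 (back): cur=HOME back=0 fwd=1
After 5 (visit(Q)): cur=Q back=1 fwd=0
After 6 (back): cur=HOME back=0 fwd=1
After 7 (forward): cur=Q back=1 fwd=0
After 8 (visit(V)): cur=V back=2 fwd=0
After 9 (visit(D)): cur=D back=3 fwd=0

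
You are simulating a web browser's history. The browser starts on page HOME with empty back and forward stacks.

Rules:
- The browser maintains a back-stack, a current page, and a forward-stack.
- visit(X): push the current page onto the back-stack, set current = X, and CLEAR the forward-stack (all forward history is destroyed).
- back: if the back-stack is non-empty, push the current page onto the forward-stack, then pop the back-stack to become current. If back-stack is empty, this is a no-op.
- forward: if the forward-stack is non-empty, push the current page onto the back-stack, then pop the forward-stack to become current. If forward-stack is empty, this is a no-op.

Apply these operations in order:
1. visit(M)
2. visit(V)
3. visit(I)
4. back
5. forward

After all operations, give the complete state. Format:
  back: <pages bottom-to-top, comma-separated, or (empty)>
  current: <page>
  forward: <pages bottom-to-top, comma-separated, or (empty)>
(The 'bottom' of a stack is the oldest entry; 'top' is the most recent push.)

After 1 (visit(M)): cur=M back=1 fwd=0
After 2 (visit(V)): cur=V back=2 fwd=0
After 3 (visit(I)): cur=I back=3 fwd=0
After 4 (back): cur=V back=2 fwd=1
After 5 (forward): cur=I back=3 fwd=0

Answer: back: HOME,M,V
current: I
forward: (empty)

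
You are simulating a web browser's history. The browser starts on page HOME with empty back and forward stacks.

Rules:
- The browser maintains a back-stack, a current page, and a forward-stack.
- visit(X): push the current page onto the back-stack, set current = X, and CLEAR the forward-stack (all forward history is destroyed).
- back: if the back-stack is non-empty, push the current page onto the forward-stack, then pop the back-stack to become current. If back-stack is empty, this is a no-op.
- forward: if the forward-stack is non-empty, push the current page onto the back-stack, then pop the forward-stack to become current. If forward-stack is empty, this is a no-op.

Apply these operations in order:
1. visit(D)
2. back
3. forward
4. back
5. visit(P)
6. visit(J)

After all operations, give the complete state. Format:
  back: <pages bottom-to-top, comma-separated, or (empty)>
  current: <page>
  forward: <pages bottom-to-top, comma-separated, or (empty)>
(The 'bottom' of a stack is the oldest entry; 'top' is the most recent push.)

Answer: back: HOME,P
current: J
forward: (empty)

Derivation:
After 1 (visit(D)): cur=D back=1 fwd=0
After 2 (back): cur=HOME back=0 fwd=1
After 3 (forward): cur=D back=1 fwd=0
After 4 (back): cur=HOME back=0 fwd=1
After 5 (visit(P)): cur=P back=1 fwd=0
After 6 (visit(J)): cur=J back=2 fwd=0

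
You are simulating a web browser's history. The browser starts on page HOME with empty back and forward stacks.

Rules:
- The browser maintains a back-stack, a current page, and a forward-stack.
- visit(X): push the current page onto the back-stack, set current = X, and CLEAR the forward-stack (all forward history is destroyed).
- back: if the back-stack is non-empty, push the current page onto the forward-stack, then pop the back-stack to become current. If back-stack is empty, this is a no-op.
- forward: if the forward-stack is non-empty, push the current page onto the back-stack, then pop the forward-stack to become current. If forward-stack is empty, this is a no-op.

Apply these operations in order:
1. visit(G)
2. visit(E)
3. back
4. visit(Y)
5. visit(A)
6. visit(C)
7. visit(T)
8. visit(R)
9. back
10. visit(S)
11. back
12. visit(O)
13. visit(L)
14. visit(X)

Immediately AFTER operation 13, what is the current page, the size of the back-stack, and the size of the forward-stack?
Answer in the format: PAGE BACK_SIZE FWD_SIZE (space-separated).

After 1 (visit(G)): cur=G back=1 fwd=0
After 2 (visit(E)): cur=E back=2 fwd=0
After 3 (back): cur=G back=1 fwd=1
After 4 (visit(Y)): cur=Y back=2 fwd=0
After 5 (visit(A)): cur=A back=3 fwd=0
After 6 (visit(C)): cur=C back=4 fwd=0
After 7 (visit(T)): cur=T back=5 fwd=0
After 8 (visit(R)): cur=R back=6 fwd=0
After 9 (back): cur=T back=5 fwd=1
After 10 (visit(S)): cur=S back=6 fwd=0
After 11 (back): cur=T back=5 fwd=1
After 12 (visit(O)): cur=O back=6 fwd=0
After 13 (visit(L)): cur=L back=7 fwd=0

L 7 0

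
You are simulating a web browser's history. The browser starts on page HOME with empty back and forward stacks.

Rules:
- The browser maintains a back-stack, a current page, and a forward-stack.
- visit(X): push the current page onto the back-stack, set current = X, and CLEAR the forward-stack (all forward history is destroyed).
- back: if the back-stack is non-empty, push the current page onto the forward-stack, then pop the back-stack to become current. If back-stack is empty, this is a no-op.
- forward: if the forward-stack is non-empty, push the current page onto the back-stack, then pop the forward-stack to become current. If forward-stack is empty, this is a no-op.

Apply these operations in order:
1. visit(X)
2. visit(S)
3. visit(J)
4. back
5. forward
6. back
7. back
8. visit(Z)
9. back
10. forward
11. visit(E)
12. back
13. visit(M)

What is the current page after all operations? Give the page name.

Answer: M

Derivation:
After 1 (visit(X)): cur=X back=1 fwd=0
After 2 (visit(S)): cur=S back=2 fwd=0
After 3 (visit(J)): cur=J back=3 fwd=0
After 4 (back): cur=S back=2 fwd=1
After 5 (forward): cur=J back=3 fwd=0
After 6 (back): cur=S back=2 fwd=1
After 7 (back): cur=X back=1 fwd=2
After 8 (visit(Z)): cur=Z back=2 fwd=0
After 9 (back): cur=X back=1 fwd=1
After 10 (forward): cur=Z back=2 fwd=0
After 11 (visit(E)): cur=E back=3 fwd=0
After 12 (back): cur=Z back=2 fwd=1
After 13 (visit(M)): cur=M back=3 fwd=0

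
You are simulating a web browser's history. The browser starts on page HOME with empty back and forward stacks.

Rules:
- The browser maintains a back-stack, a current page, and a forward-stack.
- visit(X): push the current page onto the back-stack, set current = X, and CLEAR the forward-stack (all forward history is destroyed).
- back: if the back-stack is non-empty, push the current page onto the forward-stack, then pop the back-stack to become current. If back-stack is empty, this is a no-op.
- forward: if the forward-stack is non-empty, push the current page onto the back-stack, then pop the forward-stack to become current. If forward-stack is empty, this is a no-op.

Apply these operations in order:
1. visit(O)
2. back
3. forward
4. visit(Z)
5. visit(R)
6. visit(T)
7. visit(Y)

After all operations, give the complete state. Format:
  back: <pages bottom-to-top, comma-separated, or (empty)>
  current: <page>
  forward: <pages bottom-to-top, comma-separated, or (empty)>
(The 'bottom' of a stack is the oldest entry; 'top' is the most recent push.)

After 1 (visit(O)): cur=O back=1 fwd=0
After 2 (back): cur=HOME back=0 fwd=1
After 3 (forward): cur=O back=1 fwd=0
After 4 (visit(Z)): cur=Z back=2 fwd=0
After 5 (visit(R)): cur=R back=3 fwd=0
After 6 (visit(T)): cur=T back=4 fwd=0
After 7 (visit(Y)): cur=Y back=5 fwd=0

Answer: back: HOME,O,Z,R,T
current: Y
forward: (empty)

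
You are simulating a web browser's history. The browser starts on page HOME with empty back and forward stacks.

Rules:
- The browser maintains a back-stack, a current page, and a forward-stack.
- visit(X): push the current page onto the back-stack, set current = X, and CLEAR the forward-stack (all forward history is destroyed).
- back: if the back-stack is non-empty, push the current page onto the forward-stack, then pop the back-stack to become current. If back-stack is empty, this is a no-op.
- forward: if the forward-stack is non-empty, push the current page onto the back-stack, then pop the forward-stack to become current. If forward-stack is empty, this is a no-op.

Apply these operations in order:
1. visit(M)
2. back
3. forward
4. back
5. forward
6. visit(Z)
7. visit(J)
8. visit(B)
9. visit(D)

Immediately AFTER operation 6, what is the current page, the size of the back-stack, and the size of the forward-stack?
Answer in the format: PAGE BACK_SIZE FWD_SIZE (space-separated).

After 1 (visit(M)): cur=M back=1 fwd=0
After 2 (back): cur=HOME back=0 fwd=1
After 3 (forward): cur=M back=1 fwd=0
After 4 (back): cur=HOME back=0 fwd=1
After 5 (forward): cur=M back=1 fwd=0
After 6 (visit(Z)): cur=Z back=2 fwd=0

Z 2 0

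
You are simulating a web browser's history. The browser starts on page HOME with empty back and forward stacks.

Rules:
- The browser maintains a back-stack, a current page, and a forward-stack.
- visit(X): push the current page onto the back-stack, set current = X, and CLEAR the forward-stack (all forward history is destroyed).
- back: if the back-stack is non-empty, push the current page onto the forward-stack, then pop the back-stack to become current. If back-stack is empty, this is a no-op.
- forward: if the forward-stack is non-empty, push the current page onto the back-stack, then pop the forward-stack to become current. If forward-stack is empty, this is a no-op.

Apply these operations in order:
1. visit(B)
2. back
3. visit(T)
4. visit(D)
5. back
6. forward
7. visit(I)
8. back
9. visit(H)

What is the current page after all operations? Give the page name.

After 1 (visit(B)): cur=B back=1 fwd=0
After 2 (back): cur=HOME back=0 fwd=1
After 3 (visit(T)): cur=T back=1 fwd=0
After 4 (visit(D)): cur=D back=2 fwd=0
After 5 (back): cur=T back=1 fwd=1
After 6 (forward): cur=D back=2 fwd=0
After 7 (visit(I)): cur=I back=3 fwd=0
After 8 (back): cur=D back=2 fwd=1
After 9 (visit(H)): cur=H back=3 fwd=0

Answer: H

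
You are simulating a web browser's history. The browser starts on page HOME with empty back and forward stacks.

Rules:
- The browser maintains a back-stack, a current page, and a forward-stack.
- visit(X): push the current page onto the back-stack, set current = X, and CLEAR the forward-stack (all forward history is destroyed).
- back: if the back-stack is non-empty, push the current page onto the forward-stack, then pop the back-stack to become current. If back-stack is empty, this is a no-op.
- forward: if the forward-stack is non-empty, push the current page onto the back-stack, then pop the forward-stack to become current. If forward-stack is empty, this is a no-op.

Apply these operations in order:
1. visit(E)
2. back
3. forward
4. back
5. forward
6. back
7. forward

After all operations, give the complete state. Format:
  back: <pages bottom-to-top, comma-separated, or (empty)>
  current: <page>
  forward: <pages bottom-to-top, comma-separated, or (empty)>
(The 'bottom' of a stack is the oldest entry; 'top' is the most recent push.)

After 1 (visit(E)): cur=E back=1 fwd=0
After 2 (back): cur=HOME back=0 fwd=1
After 3 (forward): cur=E back=1 fwd=0
After 4 (back): cur=HOME back=0 fwd=1
After 5 (forward): cur=E back=1 fwd=0
After 6 (back): cur=HOME back=0 fwd=1
After 7 (forward): cur=E back=1 fwd=0

Answer: back: HOME
current: E
forward: (empty)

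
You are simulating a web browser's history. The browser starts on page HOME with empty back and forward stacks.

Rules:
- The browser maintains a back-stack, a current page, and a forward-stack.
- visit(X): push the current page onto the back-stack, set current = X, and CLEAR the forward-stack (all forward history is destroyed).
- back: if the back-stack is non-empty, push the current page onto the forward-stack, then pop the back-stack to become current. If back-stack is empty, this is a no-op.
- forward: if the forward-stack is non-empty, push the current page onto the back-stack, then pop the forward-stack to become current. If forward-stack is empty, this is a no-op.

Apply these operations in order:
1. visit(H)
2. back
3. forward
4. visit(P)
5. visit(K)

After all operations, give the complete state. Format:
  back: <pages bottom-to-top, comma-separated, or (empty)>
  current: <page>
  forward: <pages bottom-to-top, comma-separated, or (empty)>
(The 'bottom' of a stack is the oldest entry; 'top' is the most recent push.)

Answer: back: HOME,H,P
current: K
forward: (empty)

Derivation:
After 1 (visit(H)): cur=H back=1 fwd=0
After 2 (back): cur=HOME back=0 fwd=1
After 3 (forward): cur=H back=1 fwd=0
After 4 (visit(P)): cur=P back=2 fwd=0
After 5 (visit(K)): cur=K back=3 fwd=0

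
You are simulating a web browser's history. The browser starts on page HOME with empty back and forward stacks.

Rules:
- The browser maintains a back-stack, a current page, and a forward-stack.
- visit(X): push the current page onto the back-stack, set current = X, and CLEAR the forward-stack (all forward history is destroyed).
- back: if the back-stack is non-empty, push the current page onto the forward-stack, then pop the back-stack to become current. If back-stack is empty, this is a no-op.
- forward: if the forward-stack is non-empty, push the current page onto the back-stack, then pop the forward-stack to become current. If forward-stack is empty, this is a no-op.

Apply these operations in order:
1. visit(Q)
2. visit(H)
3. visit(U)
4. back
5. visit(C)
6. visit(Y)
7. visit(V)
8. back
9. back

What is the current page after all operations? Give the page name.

After 1 (visit(Q)): cur=Q back=1 fwd=0
After 2 (visit(H)): cur=H back=2 fwd=0
After 3 (visit(U)): cur=U back=3 fwd=0
After 4 (back): cur=H back=2 fwd=1
After 5 (visit(C)): cur=C back=3 fwd=0
After 6 (visit(Y)): cur=Y back=4 fwd=0
After 7 (visit(V)): cur=V back=5 fwd=0
After 8 (back): cur=Y back=4 fwd=1
After 9 (back): cur=C back=3 fwd=2

Answer: C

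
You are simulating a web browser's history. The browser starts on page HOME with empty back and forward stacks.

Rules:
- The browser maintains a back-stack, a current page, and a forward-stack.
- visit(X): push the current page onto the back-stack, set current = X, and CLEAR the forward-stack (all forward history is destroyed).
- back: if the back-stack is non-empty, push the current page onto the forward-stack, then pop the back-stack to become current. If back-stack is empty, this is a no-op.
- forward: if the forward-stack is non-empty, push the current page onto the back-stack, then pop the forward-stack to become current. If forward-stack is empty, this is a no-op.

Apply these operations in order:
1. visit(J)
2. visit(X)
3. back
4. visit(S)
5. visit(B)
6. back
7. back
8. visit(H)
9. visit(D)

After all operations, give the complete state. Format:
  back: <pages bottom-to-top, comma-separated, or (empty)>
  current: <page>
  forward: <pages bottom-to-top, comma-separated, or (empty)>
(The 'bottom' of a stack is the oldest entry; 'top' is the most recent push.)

Answer: back: HOME,J,H
current: D
forward: (empty)

Derivation:
After 1 (visit(J)): cur=J back=1 fwd=0
After 2 (visit(X)): cur=X back=2 fwd=0
After 3 (back): cur=J back=1 fwd=1
After 4 (visit(S)): cur=S back=2 fwd=0
After 5 (visit(B)): cur=B back=3 fwd=0
After 6 (back): cur=S back=2 fwd=1
After 7 (back): cur=J back=1 fwd=2
After 8 (visit(H)): cur=H back=2 fwd=0
After 9 (visit(D)): cur=D back=3 fwd=0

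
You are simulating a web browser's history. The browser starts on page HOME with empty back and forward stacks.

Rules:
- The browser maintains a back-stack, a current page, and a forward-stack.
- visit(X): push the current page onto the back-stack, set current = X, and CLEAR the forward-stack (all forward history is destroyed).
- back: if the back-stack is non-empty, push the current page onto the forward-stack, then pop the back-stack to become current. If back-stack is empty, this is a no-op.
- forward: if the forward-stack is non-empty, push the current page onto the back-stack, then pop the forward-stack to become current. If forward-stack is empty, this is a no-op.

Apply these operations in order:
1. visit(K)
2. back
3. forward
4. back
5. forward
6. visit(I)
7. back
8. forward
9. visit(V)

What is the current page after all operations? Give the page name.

Answer: V

Derivation:
After 1 (visit(K)): cur=K back=1 fwd=0
After 2 (back): cur=HOME back=0 fwd=1
After 3 (forward): cur=K back=1 fwd=0
After 4 (back): cur=HOME back=0 fwd=1
After 5 (forward): cur=K back=1 fwd=0
After 6 (visit(I)): cur=I back=2 fwd=0
After 7 (back): cur=K back=1 fwd=1
After 8 (forward): cur=I back=2 fwd=0
After 9 (visit(V)): cur=V back=3 fwd=0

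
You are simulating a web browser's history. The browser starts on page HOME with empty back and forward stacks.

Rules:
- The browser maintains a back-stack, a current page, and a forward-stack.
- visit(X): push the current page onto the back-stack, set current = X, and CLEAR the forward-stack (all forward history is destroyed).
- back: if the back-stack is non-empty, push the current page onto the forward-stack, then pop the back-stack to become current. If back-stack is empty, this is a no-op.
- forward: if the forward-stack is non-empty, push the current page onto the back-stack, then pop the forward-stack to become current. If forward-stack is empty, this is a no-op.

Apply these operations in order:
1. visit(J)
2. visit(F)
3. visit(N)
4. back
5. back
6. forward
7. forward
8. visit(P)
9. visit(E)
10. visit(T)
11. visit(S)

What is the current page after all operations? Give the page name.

After 1 (visit(J)): cur=J back=1 fwd=0
After 2 (visit(F)): cur=F back=2 fwd=0
After 3 (visit(N)): cur=N back=3 fwd=0
After 4 (back): cur=F back=2 fwd=1
After 5 (back): cur=J back=1 fwd=2
After 6 (forward): cur=F back=2 fwd=1
After 7 (forward): cur=N back=3 fwd=0
After 8 (visit(P)): cur=P back=4 fwd=0
After 9 (visit(E)): cur=E back=5 fwd=0
After 10 (visit(T)): cur=T back=6 fwd=0
After 11 (visit(S)): cur=S back=7 fwd=0

Answer: S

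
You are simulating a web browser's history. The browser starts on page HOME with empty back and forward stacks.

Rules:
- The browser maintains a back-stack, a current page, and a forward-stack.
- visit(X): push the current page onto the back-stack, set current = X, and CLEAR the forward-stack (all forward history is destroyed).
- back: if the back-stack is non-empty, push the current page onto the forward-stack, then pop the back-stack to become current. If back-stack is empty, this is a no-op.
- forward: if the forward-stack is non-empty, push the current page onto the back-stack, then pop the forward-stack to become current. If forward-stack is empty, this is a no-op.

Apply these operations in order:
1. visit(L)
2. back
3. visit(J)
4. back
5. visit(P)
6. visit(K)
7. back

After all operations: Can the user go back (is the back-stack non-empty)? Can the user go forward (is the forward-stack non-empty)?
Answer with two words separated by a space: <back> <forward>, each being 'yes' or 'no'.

After 1 (visit(L)): cur=L back=1 fwd=0
After 2 (back): cur=HOME back=0 fwd=1
After 3 (visit(J)): cur=J back=1 fwd=0
After 4 (back): cur=HOME back=0 fwd=1
After 5 (visit(P)): cur=P back=1 fwd=0
After 6 (visit(K)): cur=K back=2 fwd=0
After 7 (back): cur=P back=1 fwd=1

Answer: yes yes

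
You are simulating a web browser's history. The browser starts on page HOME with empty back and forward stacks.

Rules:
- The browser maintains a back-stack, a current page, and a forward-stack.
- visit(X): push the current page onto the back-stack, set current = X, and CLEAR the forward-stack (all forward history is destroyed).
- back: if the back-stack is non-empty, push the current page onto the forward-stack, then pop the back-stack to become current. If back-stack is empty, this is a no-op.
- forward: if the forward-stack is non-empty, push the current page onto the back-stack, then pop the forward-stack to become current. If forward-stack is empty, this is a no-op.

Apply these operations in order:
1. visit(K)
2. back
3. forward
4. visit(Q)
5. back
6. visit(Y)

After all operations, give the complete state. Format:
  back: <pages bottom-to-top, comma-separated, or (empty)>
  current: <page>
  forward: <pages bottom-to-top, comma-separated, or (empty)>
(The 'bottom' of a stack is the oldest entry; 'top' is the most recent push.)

Answer: back: HOME,K
current: Y
forward: (empty)

Derivation:
After 1 (visit(K)): cur=K back=1 fwd=0
After 2 (back): cur=HOME back=0 fwd=1
After 3 (forward): cur=K back=1 fwd=0
After 4 (visit(Q)): cur=Q back=2 fwd=0
After 5 (back): cur=K back=1 fwd=1
After 6 (visit(Y)): cur=Y back=2 fwd=0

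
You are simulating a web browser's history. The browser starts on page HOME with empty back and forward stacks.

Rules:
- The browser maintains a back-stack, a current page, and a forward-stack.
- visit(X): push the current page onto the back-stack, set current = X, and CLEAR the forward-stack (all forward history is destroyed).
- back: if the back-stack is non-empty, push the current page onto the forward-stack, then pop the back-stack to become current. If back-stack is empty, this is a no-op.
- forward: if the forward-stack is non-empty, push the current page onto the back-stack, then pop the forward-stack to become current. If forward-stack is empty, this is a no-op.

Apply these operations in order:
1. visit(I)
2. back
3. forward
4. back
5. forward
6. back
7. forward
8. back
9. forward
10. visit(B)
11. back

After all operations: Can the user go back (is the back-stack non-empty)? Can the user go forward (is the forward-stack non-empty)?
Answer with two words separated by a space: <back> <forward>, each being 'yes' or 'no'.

After 1 (visit(I)): cur=I back=1 fwd=0
After 2 (back): cur=HOME back=0 fwd=1
After 3 (forward): cur=I back=1 fwd=0
After 4 (back): cur=HOME back=0 fwd=1
After 5 (forward): cur=I back=1 fwd=0
After 6 (back): cur=HOME back=0 fwd=1
After 7 (forward): cur=I back=1 fwd=0
After 8 (back): cur=HOME back=0 fwd=1
After 9 (forward): cur=I back=1 fwd=0
After 10 (visit(B)): cur=B back=2 fwd=0
After 11 (back): cur=I back=1 fwd=1

Answer: yes yes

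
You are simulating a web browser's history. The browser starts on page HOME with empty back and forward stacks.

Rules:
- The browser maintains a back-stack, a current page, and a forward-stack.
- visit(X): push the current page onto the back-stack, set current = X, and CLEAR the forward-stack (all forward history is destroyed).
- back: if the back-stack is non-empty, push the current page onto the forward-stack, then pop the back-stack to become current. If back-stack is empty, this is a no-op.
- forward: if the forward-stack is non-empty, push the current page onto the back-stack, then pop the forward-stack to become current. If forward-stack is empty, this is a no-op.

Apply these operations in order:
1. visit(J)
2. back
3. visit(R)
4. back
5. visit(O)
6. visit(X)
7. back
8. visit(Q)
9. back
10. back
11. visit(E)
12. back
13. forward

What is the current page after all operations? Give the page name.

Answer: E

Derivation:
After 1 (visit(J)): cur=J back=1 fwd=0
After 2 (back): cur=HOME back=0 fwd=1
After 3 (visit(R)): cur=R back=1 fwd=0
After 4 (back): cur=HOME back=0 fwd=1
After 5 (visit(O)): cur=O back=1 fwd=0
After 6 (visit(X)): cur=X back=2 fwd=0
After 7 (back): cur=O back=1 fwd=1
After 8 (visit(Q)): cur=Q back=2 fwd=0
After 9 (back): cur=O back=1 fwd=1
After 10 (back): cur=HOME back=0 fwd=2
After 11 (visit(E)): cur=E back=1 fwd=0
After 12 (back): cur=HOME back=0 fwd=1
After 13 (forward): cur=E back=1 fwd=0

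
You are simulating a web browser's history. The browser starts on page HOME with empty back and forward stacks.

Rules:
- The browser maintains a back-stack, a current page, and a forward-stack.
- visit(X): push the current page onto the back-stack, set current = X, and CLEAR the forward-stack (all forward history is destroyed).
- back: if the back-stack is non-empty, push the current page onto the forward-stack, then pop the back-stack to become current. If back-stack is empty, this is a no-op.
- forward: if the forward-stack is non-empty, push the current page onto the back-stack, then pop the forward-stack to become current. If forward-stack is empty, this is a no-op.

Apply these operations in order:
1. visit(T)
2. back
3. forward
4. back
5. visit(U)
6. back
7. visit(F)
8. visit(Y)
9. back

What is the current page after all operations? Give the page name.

Answer: F

Derivation:
After 1 (visit(T)): cur=T back=1 fwd=0
After 2 (back): cur=HOME back=0 fwd=1
After 3 (forward): cur=T back=1 fwd=0
After 4 (back): cur=HOME back=0 fwd=1
After 5 (visit(U)): cur=U back=1 fwd=0
After 6 (back): cur=HOME back=0 fwd=1
After 7 (visit(F)): cur=F back=1 fwd=0
After 8 (visit(Y)): cur=Y back=2 fwd=0
After 9 (back): cur=F back=1 fwd=1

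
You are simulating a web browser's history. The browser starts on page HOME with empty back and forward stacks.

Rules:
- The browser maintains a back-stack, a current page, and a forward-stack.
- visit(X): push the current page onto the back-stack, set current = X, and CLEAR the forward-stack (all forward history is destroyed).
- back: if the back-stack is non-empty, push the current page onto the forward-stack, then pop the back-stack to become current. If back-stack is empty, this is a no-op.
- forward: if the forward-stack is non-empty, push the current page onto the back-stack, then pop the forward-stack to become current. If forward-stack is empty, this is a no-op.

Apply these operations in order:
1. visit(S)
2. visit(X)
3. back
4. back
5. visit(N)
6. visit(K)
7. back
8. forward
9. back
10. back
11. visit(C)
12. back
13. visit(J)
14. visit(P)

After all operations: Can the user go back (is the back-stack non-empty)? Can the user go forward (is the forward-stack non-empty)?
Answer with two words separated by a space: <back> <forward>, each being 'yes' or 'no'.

Answer: yes no

Derivation:
After 1 (visit(S)): cur=S back=1 fwd=0
After 2 (visit(X)): cur=X back=2 fwd=0
After 3 (back): cur=S back=1 fwd=1
After 4 (back): cur=HOME back=0 fwd=2
After 5 (visit(N)): cur=N back=1 fwd=0
After 6 (visit(K)): cur=K back=2 fwd=0
After 7 (back): cur=N back=1 fwd=1
After 8 (forward): cur=K back=2 fwd=0
After 9 (back): cur=N back=1 fwd=1
After 10 (back): cur=HOME back=0 fwd=2
After 11 (visit(C)): cur=C back=1 fwd=0
After 12 (back): cur=HOME back=0 fwd=1
After 13 (visit(J)): cur=J back=1 fwd=0
After 14 (visit(P)): cur=P back=2 fwd=0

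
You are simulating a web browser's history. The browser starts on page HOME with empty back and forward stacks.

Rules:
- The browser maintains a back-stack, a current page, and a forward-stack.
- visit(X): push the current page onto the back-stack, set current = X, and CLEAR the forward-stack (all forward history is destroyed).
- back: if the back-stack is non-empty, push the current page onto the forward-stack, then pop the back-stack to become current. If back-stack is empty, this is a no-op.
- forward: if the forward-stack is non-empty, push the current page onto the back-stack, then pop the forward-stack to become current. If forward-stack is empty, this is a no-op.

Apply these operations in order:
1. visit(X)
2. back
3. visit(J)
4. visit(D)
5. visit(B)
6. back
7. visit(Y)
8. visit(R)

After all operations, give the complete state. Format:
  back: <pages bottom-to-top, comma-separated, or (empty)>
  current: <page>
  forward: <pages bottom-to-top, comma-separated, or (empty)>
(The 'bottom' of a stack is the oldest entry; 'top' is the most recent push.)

Answer: back: HOME,J,D,Y
current: R
forward: (empty)

Derivation:
After 1 (visit(X)): cur=X back=1 fwd=0
After 2 (back): cur=HOME back=0 fwd=1
After 3 (visit(J)): cur=J back=1 fwd=0
After 4 (visit(D)): cur=D back=2 fwd=0
After 5 (visit(B)): cur=B back=3 fwd=0
After 6 (back): cur=D back=2 fwd=1
After 7 (visit(Y)): cur=Y back=3 fwd=0
After 8 (visit(R)): cur=R back=4 fwd=0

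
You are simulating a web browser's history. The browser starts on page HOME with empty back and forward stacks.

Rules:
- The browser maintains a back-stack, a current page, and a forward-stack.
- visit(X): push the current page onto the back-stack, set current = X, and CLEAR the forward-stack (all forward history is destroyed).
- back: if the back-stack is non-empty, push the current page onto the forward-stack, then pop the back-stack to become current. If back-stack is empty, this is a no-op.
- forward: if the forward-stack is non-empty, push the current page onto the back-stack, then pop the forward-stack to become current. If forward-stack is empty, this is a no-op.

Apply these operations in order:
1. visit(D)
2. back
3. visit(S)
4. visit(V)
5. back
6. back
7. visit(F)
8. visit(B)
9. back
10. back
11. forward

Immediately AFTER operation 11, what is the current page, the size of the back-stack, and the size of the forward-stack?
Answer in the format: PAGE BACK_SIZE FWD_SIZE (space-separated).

After 1 (visit(D)): cur=D back=1 fwd=0
After 2 (back): cur=HOME back=0 fwd=1
After 3 (visit(S)): cur=S back=1 fwd=0
After 4 (visit(V)): cur=V back=2 fwd=0
After 5 (back): cur=S back=1 fwd=1
After 6 (back): cur=HOME back=0 fwd=2
After 7 (visit(F)): cur=F back=1 fwd=0
After 8 (visit(B)): cur=B back=2 fwd=0
After 9 (back): cur=F back=1 fwd=1
After 10 (back): cur=HOME back=0 fwd=2
After 11 (forward): cur=F back=1 fwd=1

F 1 1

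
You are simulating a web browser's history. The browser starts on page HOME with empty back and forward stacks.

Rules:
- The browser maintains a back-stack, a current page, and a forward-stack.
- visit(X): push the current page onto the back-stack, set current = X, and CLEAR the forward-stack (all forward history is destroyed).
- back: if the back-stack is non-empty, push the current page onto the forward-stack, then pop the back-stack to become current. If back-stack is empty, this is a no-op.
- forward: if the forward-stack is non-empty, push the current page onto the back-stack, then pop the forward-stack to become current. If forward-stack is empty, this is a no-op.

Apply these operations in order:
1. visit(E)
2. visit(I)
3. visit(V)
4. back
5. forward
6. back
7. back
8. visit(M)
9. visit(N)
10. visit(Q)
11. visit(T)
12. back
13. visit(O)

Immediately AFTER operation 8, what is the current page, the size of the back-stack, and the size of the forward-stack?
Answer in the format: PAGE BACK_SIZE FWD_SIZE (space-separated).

After 1 (visit(E)): cur=E back=1 fwd=0
After 2 (visit(I)): cur=I back=2 fwd=0
After 3 (visit(V)): cur=V back=3 fwd=0
After 4 (back): cur=I back=2 fwd=1
After 5 (forward): cur=V back=3 fwd=0
After 6 (back): cur=I back=2 fwd=1
After 7 (back): cur=E back=1 fwd=2
After 8 (visit(M)): cur=M back=2 fwd=0

M 2 0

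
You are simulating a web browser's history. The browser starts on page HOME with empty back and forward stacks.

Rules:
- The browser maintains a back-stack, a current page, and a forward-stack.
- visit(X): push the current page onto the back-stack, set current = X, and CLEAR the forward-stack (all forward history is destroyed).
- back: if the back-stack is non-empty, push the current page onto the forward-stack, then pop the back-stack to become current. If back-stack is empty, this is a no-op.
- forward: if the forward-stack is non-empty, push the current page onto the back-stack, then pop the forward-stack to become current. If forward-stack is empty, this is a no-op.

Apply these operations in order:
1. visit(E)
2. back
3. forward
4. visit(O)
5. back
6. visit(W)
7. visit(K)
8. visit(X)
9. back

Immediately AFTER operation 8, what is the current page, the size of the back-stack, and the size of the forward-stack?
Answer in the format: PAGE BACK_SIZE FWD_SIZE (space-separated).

After 1 (visit(E)): cur=E back=1 fwd=0
After 2 (back): cur=HOME back=0 fwd=1
After 3 (forward): cur=E back=1 fwd=0
After 4 (visit(O)): cur=O back=2 fwd=0
After 5 (back): cur=E back=1 fwd=1
After 6 (visit(W)): cur=W back=2 fwd=0
After 7 (visit(K)): cur=K back=3 fwd=0
After 8 (visit(X)): cur=X back=4 fwd=0

X 4 0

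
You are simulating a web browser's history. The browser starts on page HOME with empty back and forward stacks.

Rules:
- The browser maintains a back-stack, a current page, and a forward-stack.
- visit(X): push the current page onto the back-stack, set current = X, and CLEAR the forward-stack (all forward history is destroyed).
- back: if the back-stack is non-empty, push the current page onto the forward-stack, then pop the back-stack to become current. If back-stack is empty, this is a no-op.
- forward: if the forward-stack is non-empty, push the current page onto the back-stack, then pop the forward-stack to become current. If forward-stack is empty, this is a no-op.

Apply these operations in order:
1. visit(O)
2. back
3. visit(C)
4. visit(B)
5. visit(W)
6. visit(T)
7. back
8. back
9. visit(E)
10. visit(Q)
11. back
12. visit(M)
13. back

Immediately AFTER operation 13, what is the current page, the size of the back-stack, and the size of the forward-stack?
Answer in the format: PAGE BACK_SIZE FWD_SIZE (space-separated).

After 1 (visit(O)): cur=O back=1 fwd=0
After 2 (back): cur=HOME back=0 fwd=1
After 3 (visit(C)): cur=C back=1 fwd=0
After 4 (visit(B)): cur=B back=2 fwd=0
After 5 (visit(W)): cur=W back=3 fwd=0
After 6 (visit(T)): cur=T back=4 fwd=0
After 7 (back): cur=W back=3 fwd=1
After 8 (back): cur=B back=2 fwd=2
After 9 (visit(E)): cur=E back=3 fwd=0
After 10 (visit(Q)): cur=Q back=4 fwd=0
After 11 (back): cur=E back=3 fwd=1
After 12 (visit(M)): cur=M back=4 fwd=0
After 13 (back): cur=E back=3 fwd=1

E 3 1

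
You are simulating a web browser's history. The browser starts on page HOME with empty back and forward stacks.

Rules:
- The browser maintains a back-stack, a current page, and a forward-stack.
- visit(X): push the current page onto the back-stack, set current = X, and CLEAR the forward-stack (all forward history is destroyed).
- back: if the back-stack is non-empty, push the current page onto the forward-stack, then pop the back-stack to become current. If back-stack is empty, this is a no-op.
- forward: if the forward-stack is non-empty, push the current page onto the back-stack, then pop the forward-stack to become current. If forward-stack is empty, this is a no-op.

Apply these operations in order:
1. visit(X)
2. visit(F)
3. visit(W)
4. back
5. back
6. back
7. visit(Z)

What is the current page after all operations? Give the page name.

Answer: Z

Derivation:
After 1 (visit(X)): cur=X back=1 fwd=0
After 2 (visit(F)): cur=F back=2 fwd=0
After 3 (visit(W)): cur=W back=3 fwd=0
After 4 (back): cur=F back=2 fwd=1
After 5 (back): cur=X back=1 fwd=2
After 6 (back): cur=HOME back=0 fwd=3
After 7 (visit(Z)): cur=Z back=1 fwd=0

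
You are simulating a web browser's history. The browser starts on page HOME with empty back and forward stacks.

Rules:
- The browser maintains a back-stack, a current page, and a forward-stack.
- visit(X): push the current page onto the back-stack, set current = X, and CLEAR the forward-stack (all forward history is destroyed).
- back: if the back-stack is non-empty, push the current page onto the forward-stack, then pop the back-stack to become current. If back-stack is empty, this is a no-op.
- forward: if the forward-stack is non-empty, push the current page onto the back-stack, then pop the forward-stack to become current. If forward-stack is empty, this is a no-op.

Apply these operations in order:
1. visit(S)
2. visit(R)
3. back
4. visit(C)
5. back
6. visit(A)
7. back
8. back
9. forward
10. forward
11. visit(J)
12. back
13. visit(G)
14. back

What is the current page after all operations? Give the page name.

After 1 (visit(S)): cur=S back=1 fwd=0
After 2 (visit(R)): cur=R back=2 fwd=0
After 3 (back): cur=S back=1 fwd=1
After 4 (visit(C)): cur=C back=2 fwd=0
After 5 (back): cur=S back=1 fwd=1
After 6 (visit(A)): cur=A back=2 fwd=0
After 7 (back): cur=S back=1 fwd=1
After 8 (back): cur=HOME back=0 fwd=2
After 9 (forward): cur=S back=1 fwd=1
After 10 (forward): cur=A back=2 fwd=0
After 11 (visit(J)): cur=J back=3 fwd=0
After 12 (back): cur=A back=2 fwd=1
After 13 (visit(G)): cur=G back=3 fwd=0
After 14 (back): cur=A back=2 fwd=1

Answer: A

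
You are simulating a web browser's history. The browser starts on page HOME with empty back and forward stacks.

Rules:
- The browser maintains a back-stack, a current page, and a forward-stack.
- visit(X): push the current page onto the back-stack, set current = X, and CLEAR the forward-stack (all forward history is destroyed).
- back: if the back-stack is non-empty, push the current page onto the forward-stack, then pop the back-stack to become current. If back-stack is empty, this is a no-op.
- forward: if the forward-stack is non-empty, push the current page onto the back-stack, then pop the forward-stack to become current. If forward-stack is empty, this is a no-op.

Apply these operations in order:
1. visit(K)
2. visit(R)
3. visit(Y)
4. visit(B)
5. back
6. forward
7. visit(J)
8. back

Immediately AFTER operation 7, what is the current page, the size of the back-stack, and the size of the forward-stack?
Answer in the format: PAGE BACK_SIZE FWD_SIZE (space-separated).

After 1 (visit(K)): cur=K back=1 fwd=0
After 2 (visit(R)): cur=R back=2 fwd=0
After 3 (visit(Y)): cur=Y back=3 fwd=0
After 4 (visit(B)): cur=B back=4 fwd=0
After 5 (back): cur=Y back=3 fwd=1
After 6 (forward): cur=B back=4 fwd=0
After 7 (visit(J)): cur=J back=5 fwd=0

J 5 0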